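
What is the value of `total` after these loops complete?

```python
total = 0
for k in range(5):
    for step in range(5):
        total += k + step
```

Sum of all k+step for k,step in 5x5
`total` takes the values: 0 → 1 → 3 → 6 → 10 → 11 → 13 → 16 → 20 → 25 → 27 → 30 → 34 → 39 → 45 → 48 → 52 → 57 → 63 → 70 → 74 → 79 → 85 → 92 → 100

Answer: 100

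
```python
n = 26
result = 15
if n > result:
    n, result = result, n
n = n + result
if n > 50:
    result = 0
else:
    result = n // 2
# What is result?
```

Trace:
`n = 26` → n = 26
`result = 15` → result = 15
`if n > result: ...` → n > result is True → n = 15; result = 26
`n = n + result` → n = 41
`if n > 50: ...` → n > 50 is False, take else branch → result = 20
So result = 20

Answer: 20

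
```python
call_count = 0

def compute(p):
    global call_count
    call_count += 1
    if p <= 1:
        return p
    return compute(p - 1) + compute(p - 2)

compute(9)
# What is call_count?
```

Calls(p) = 1 + Calls(p-1) + Calls(p-2); Calls(0)=Calls(1)=1. For p=9 this gives 109.

Answer: 109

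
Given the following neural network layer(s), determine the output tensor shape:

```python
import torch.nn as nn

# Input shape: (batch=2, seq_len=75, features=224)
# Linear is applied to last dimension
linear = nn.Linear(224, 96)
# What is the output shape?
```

Input: (2, 75, 224) -> Output: (2, 75, 96)

Answer: (2, 75, 96)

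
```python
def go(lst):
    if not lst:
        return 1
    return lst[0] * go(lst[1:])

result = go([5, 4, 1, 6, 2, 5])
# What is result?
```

Product over [5, 4, 1, 6, 2, 5] = 5 * 4 * 1 * 6 * 2 * 5 = 1200

Answer: 1200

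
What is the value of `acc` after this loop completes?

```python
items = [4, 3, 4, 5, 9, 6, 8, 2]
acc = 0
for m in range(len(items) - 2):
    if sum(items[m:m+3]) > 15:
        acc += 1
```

Count windows with sum > 15
`acc` takes the values: 0 → 1 → 2 → 3 → 4

Answer: 4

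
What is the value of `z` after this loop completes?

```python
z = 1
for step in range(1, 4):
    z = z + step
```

Start at 1, add 1 through 3
`z` takes the values: 1 → 2 → 4 → 7

Answer: 7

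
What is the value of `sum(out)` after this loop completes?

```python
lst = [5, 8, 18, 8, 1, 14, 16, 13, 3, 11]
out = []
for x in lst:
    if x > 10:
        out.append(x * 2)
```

Sum of doubled values > 10
`out` takes the values: [] → [36] → [36, 28] → [36, 28, 32] → [36, 28, 32, 26] → [36, 28, 32, 26, 22]
So `sum(out)` = 144

Answer: 144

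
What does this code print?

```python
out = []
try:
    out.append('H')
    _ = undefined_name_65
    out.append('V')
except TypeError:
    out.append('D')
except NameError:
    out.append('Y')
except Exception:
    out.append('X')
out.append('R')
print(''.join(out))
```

Execution trace: 'H' (try body) → 'Y' (except NameError) → 'R' (after the try/except). Output: HYR

Answer: HYR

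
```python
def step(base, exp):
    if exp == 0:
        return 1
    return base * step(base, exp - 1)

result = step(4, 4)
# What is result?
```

step(4, 4) = 4 * 4 * 4 * 4 = 256

Answer: 256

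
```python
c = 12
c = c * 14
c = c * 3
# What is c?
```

Trace:
`c = 12` → c = 12
`c = c * 14` → c = 168
`c = c * 3` → c = 504
So c = 504

Answer: 504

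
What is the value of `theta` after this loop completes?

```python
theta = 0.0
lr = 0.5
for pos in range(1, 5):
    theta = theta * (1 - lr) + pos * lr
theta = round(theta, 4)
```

Moving average with lr=0.5
`theta` takes the values: 0.0 → 0.5 → 1.25 → 2.125 → 3.0625

Answer: 3.0625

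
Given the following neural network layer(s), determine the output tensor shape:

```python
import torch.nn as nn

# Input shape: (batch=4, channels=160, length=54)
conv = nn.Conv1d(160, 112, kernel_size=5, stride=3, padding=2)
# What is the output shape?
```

Input: (4, 160, 54) -> Output: (4, 112, 18)

Answer: (4, 112, 18)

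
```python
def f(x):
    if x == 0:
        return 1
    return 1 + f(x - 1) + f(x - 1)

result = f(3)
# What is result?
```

f(x) = 1 + 2·f(x-1), f(0)=1. Closed form: (1+1)·2^3 - 1 = 15.

Answer: 15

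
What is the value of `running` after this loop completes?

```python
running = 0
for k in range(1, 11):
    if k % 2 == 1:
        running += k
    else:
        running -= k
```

Add odd, subtract even
`running` takes the values: 0 → 1 → -1 → 2 → -2 → 3 → -3 → 4 → -4 → 5 → -5

Answer: -5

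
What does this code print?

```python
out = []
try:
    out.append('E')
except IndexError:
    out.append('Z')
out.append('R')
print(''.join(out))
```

Execution trace: 'E' (try body, no exception) → 'R' (after the try/except). Output: ER

Answer: ER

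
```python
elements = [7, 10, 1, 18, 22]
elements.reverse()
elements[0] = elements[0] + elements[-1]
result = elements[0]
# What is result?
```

Trace:
`elements = [7, 10, 1, 18, 22]` → elements = [7, 10, 1, 18, 22]
`elements.reverse()` → elements = [22, 18, 1, 10, 7]
`elements[0] = elements[0] + elements[-1]` → elements = [29, 18, 1, 10, 7]
`result = elements[0]` → result = 29
So result = 29

Answer: 29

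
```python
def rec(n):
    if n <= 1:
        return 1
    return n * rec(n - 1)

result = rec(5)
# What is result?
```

rec(5) = 5 * 4 * 3 * 2 * 1 = 120

Answer: 120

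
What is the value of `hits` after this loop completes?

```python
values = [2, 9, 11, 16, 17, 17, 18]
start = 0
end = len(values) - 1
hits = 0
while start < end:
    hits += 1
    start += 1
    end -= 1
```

Iterations until pointers meet (list length 7)
`hits` takes the values: 0 → 1 → 2 → 3

Answer: 3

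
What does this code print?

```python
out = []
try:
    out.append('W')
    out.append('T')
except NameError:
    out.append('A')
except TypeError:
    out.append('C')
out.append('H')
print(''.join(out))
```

Execution trace: 'W' (try body) → 'T' (try body, no exception) → 'H' (after the try/except). Output: WTH

Answer: WTH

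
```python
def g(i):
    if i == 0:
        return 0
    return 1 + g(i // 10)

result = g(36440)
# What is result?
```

Count of digits of 36440: 5

Answer: 5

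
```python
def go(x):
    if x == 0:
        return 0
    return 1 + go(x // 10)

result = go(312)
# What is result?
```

Count of digits of 312: 3

Answer: 3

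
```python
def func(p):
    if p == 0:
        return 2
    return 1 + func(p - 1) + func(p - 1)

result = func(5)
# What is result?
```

func(p) = 1 + 2·func(p-1), func(0)=2. Closed form: (2+1)·2^5 - 1 = 95.

Answer: 95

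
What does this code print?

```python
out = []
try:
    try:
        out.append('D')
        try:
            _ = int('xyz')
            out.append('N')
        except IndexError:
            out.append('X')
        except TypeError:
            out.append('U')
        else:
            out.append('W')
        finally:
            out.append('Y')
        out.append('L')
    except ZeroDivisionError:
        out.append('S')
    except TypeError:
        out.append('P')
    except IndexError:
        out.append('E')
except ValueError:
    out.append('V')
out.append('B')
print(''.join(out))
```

Execution trace: 'D' (try body) → 'Y' (inner finally) → 'V' (outer except ValueError) → 'B' (after the try/except). Output: DYVB

Answer: DYVB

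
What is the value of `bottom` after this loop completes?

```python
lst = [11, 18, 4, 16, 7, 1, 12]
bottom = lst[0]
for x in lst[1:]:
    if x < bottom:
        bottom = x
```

Minimum of [11, 18, 4, 16, 7, 1, 12]
`bottom` takes the values: 11 → 4 → 1

Answer: 1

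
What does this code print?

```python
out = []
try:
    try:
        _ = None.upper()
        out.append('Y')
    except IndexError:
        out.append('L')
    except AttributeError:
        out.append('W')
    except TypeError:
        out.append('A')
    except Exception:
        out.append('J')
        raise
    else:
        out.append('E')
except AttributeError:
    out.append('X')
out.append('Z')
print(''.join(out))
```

Execution trace: 'W' (inner except AttributeError) → 'Z' (after the try/except). Output: WZ

Answer: WZ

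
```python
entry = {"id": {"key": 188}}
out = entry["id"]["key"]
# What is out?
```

Trace:
`entry = {"id": {"key": 188}}` → entry = {'id': {'key': 188}}
`out = entry["id"]["key"]` → out = 188
So out = 188

Answer: 188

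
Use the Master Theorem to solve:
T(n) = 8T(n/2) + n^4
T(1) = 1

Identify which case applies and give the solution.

a=8, b=2, f(n)=n^4. log_2(8) = 3. Since c=4 > 3 and the regularity condition holds (8(n/2)^4 = (8/2^4)n^4 with 8/2^4 < 1), Case 3 applies: T(n) = Θ(f(n)) = O(n^4).

Answer: O(n^4) - Case 3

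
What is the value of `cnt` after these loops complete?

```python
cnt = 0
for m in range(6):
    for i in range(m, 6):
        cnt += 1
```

Upper triangle: 6 + 5 + ... + 1
`cnt` takes the values: 0 → 1 → 2 → 3 → 4 → 5 → 6 → 7 → 8 → 9 → 10 → 11 → 12 → 13 → 14 → 15 → 16 → 17 → 18 → 19 → 20 → 21

Answer: 21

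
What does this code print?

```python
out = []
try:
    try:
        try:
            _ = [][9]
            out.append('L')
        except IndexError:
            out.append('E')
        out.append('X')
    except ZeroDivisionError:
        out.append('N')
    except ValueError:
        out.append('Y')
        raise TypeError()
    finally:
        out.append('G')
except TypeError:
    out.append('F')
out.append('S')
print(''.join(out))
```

Execution trace: 'E' (inner except IndexError) → 'X' (try body, no exception) → 'G' (finally) → 'S' (after the try/except). Output: EXGS

Answer: EXGS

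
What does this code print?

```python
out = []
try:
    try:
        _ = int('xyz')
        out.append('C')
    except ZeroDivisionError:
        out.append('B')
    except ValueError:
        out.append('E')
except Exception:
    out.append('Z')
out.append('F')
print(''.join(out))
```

Execution trace: 'E' (inner except ValueError) → 'F' (after the try/except). Output: EF

Answer: EF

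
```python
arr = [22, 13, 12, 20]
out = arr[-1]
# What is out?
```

Trace:
`arr = [22, 13, 12, 20]` → arr = [22, 13, 12, 20]
`out = arr[-1]` → out = 20
So out = 20

Answer: 20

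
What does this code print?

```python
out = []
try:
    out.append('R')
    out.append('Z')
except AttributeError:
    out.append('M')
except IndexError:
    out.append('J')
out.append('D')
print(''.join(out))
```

Execution trace: 'R' (try body) → 'Z' (try body, no exception) → 'D' (after the try/except). Output: RZD

Answer: RZD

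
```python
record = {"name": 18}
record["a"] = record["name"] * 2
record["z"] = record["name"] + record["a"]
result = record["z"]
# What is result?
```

Trace:
`record = {"name": 18}` → record = {'name': 18}
`record["a"] = record["name"] * 2` → record = {'name': 18, 'a': 36}
`record["z"] = record["name"] + record["a"]` → record = {'name': 18, 'a': 36, 'z': 54}
`result = record["z"]` → result = 54
So result = 54

Answer: 54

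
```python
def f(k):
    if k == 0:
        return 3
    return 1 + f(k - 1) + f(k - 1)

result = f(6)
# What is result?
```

f(k) = 1 + 2·f(k-1), f(0)=3. Closed form: (3+1)·2^6 - 1 = 255.

Answer: 255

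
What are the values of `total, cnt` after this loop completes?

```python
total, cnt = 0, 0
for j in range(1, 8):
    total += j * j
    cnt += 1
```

Sum of squares and count
`total, cnt` takes the values: (0, 0) → (1, 0) → (1, 1) → (5, 1) → (5, 2) → (14, 2) → (14, 3) → (30, 3) → (30, 4) → (55, 4) → (55, 5) → (91, 5) → (91, 6) → (140, 6) → (140, 7)

Answer: 140, 7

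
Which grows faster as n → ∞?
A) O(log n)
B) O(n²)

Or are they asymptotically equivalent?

O(log n) vs O(n²): Higher order terms dominate.

Answer: B) O(n²) grows faster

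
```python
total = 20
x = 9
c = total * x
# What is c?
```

Trace:
`total = 20` → total = 20
`x = 9` → x = 9
`c = total * x` → c = 180
So c = 180

Answer: 180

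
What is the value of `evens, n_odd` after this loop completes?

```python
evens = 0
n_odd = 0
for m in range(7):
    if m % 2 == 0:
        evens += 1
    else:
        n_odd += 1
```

Count evens and odds in range(7)
`evens, n_odd` takes the values: (0, 0) → (1, 0) → (1, 1) → (2, 1) → (2, 2) → (3, 2) → (3, 3) → (4, 3)

Answer: 4, 3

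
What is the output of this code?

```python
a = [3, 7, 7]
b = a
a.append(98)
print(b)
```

Key concept: basic list aliasing.
Step by step:
`a = [3, 7, 7]` → a = [3, 7, 7]
`b = a` → b = [3, 7, 7] (same object as a)
`a.append(98)` → a = [3, 7, 7, 98] (same object as b); b = [3, 7, 7, 98] (same object as a)
`print(b)` → prints [3, 7, 7, 98]

Answer: [3, 7, 7, 98]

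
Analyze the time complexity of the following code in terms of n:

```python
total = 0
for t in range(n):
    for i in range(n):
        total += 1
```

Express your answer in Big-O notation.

Each loop level contributes: n × n. Multiplying the contributions gives O(n^2).

Answer: O(n^2)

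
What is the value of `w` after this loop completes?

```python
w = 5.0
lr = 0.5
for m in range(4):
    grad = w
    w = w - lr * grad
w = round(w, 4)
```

Gradient descent: w = 5.0 * (1 - 0.5)^4
`w` takes the values: 5.0 → 2.5 → 1.25 → 0.625 → 0.3125

Answer: 0.3125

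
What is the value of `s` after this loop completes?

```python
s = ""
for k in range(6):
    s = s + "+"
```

Repeat '+' 6 times
`s` takes the values: "" → "+" → "++" → "+++" → "++++" → "+++++" → "++++++"

Answer: "++++++"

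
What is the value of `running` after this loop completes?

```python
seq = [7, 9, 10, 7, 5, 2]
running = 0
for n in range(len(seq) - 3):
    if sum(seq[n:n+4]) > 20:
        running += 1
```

Count windows with sum > 20
`running` takes the values: 0 → 1 → 2 → 3

Answer: 3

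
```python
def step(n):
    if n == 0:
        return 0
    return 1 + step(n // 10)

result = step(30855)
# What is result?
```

Count of digits of 30855: 5

Answer: 5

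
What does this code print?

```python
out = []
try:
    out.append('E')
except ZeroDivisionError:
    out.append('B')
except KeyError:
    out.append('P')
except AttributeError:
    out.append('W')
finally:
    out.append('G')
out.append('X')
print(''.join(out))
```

Execution trace: 'E' (try body, no exception) → 'G' (finally) → 'X' (after the try/except). Output: EGX

Answer: EGX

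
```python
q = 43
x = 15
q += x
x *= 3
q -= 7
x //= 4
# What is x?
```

Trace:
`q = 43` → q = 43
`x = 15` → x = 15
`q += x` → q = 58
`x *= 3` → x = 45
`q -= 7` → q = 51
`x //= 4` → x = 11
So x = 11

Answer: 11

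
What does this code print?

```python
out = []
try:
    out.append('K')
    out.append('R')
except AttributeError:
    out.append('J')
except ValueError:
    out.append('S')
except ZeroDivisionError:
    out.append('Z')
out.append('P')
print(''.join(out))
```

Execution trace: 'K' (try body) → 'R' (try body, no exception) → 'P' (after the try/except). Output: KRP

Answer: KRP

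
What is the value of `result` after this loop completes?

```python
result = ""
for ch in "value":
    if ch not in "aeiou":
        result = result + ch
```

Remove vowels from 'value'
`result` takes the values: "" → "v" → "vl"

Answer: "vl"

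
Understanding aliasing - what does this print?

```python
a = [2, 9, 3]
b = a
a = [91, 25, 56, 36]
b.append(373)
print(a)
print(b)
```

Key concept: rebinding vs mutation: a is rebound to a new list, b still points at the original.
Step by step:
`a = [2, 9, 3]` → a = [2, 9, 3]
`b = a` → b = [2, 9, 3] (same object as a)
`a = [91, 25, 56, 36]` → a = [91, 25, 56, 36]
`b.append(373)` → b = [2, 9, 3, 373]
`print(a)` → prints [91, 25, 56, 36]
`print(b)` → prints [2, 9, 3, 373]

Answer:
[91, 25, 56, 36]
[2, 9, 3, 373]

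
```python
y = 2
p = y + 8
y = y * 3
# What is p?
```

Trace:
`y = 2` → y = 2
`p = y + 8` → p = 10
`y = y * 3` → y = 6
So p = 10

Answer: 10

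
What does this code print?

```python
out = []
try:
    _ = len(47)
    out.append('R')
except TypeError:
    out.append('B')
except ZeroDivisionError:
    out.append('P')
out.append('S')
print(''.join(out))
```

Execution trace: 'B' (except TypeError) → 'S' (after the try/except). Output: BS

Answer: BS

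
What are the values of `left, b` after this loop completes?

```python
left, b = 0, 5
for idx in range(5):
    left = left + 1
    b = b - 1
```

left goes 0→5, b goes 5→0
`left, b` takes the values: (0, 5) → (1, 5) → (1, 4) → (2, 4) → (2, 3) → (3, 3) → (3, 2) → (4, 2) → (4, 1) → (5, 1) → (5, 0)

Answer: 5, 0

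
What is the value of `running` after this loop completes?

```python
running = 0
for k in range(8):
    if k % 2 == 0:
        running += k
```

Sum of even numbers 0 to 7
`running` takes the values: 0 → 2 → 6 → 12

Answer: 12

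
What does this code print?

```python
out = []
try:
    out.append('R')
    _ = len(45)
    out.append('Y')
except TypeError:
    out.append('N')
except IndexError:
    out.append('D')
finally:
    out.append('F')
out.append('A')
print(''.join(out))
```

Execution trace: 'R' (try body) → 'N' (except TypeError) → 'F' (finally) → 'A' (after the try/except). Output: RNFA

Answer: RNFA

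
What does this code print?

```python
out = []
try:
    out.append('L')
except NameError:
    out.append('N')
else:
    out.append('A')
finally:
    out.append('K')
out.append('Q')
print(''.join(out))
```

Execution trace: 'L' (try body, no exception) → 'A' (else) → 'K' (finally) → 'Q' (after the try/except). Output: LAKQ

Answer: LAKQ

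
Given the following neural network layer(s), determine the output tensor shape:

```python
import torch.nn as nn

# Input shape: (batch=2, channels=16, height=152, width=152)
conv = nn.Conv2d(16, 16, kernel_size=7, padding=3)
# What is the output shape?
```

Input: (2, 16, 152, 152) -> Output: (2, 16, 152, 152)

Answer: (2, 16, 152, 152)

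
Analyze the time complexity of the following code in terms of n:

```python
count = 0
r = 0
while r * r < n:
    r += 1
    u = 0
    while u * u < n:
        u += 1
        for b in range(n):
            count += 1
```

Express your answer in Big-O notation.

Each loop level contributes: √n × √n × n. Multiplying the contributions gives O(n^2).

Answer: O(n^2)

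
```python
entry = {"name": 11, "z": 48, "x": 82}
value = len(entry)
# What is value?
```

Trace:
`entry = {"name": 11, "z": 48, "x": 82}` → entry = {'name': 11, 'z': 48, 'x': 82}
`value = len(entry)` → value = 3
So value = 3

Answer: 3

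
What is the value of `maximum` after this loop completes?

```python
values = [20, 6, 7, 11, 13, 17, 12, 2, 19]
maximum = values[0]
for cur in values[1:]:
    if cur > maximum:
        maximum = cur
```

Maximum of [20, 6, 7, 11, 13, 17, 12, 2, 19]
`maximum` takes the values: 20

Answer: 20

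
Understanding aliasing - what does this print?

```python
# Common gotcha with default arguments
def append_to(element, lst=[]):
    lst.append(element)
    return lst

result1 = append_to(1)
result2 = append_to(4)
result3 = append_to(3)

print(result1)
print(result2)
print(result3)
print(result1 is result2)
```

Key concept: mutable default argument gotcha.
Step by step:
`result1 = append_to(1)` → result1 = [1]
`result2 = append_to(4)` → result1 = [1, 4] (same object as result2); result2 = [1, 4] (same object as result1)
`result3 = append_to(3)` → result1 = [1, 4, 3] (same object as result2, result3); result2 = [1, 4, 3] (same object as result1, result3); result3 = [1, 4, 3] (same object as result1, result2)
`print(result1)` → prints [1, 4, 3]
`print(result2)` → prints [1, 4, 3]
`print(result3)` → prints [1, 4, 3]
`print(result1 is result2)` → prints True

Answer:
[1, 4, 3]
[1, 4, 3]
[1, 4, 3]
True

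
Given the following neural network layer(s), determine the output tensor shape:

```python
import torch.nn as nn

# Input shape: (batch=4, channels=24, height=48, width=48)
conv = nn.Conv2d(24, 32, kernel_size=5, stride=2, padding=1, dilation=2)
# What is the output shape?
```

Input: (4, 24, 48, 48) -> Output: (4, 32, 21, 21)

Answer: (4, 32, 21, 21)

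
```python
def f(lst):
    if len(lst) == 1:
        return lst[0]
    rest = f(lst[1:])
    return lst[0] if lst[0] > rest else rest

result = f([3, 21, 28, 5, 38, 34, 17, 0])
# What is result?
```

Recursive max over [3, 21, 28, 5, 38, 34, 17, 0] = 38

Answer: 38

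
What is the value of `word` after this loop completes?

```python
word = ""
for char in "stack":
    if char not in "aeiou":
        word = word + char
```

Remove vowels from 'stack'
`word` takes the values: "" → "s" → "st" → "stc" → "stck"

Answer: "stck"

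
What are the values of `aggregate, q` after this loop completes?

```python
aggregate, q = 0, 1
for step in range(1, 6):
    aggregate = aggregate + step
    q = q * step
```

Sum and factorial of 1 to 5
`aggregate, q` takes the values: (0, 1) → (1, 1) → (3, 1) → (3, 2) → (6, 2) → (6, 6) → (10, 6) → (10, 24) → (15, 24) → (15, 120)

Answer: 15, 120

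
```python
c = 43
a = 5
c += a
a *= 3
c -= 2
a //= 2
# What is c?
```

Trace:
`c = 43` → c = 43
`a = 5` → a = 5
`c += a` → c = 48
`a *= 3` → a = 15
`c -= 2` → c = 46
`a //= 2` → a = 7
So c = 46

Answer: 46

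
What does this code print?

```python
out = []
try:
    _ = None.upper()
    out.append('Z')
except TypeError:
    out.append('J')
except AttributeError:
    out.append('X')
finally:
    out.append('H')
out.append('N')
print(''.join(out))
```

Execution trace: 'X' (except AttributeError) → 'H' (finally) → 'N' (after the try/except). Output: XHN

Answer: XHN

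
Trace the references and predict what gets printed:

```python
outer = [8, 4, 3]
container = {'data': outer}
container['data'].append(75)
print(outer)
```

Key concept: dict holds reference to list.
Step by step:
`outer = [8, 4, 3]` → outer = [8, 4, 3]
`container = {'data': outer}` → container = {'data': [8, 4, 3]}
`container['data'].append(75)` → outer = [8, 4, 3, 75]; container = {'data': [8, 4, 3, 75]}
`print(outer)` → prints [8, 4, 3, 75]

Answer: [8, 4, 3, 75]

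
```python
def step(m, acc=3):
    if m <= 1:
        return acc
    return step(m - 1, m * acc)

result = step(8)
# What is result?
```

Accumulator trace (n, acc): (8, 3) -> (7, 24) -> (6, 168) -> (5, 1008) -> (4, 5040) -> (3, 20160) -> (2, 60480) -> (1, 120960) -> return 120960

Answer: 120960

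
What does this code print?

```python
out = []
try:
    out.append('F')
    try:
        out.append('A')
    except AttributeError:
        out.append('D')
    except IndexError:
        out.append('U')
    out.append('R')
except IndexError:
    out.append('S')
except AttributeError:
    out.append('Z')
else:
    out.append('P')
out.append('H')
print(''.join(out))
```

Execution trace: 'F' (try body) → 'A' (inner try body, no exception) → 'R' (try body, no exception) → 'P' (else) → 'H' (after the try/except). Output: FARPH

Answer: FARPH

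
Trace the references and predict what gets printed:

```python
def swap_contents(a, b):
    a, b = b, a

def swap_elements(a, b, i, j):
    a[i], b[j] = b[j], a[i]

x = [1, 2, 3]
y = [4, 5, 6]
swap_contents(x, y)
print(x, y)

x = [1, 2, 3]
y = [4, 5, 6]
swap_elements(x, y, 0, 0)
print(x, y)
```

Key concept: parameter rebinding vs mutation.
Step by step:
`x = [1, 2, 3]` → x = [1, 2, 3]
`y = [4, 5, 6]` → y = [4, 5, 6]
`swap_contents(x, y)` → no visible change to tracked variables
`print(x, y)` → prints [1, 2, 3] [4, 5, 6]
`x = [1, 2, 3]` → x = [1, 2, 3]
`y = [4, 5, 6]` → y = [4, 5, 6]
`swap_elements(x, y, 0, 0)` → x = [4, 2, 3]; y = [1, 5, 6]
`print(x, y)` → prints [4, 2, 3] [1, 5, 6]

Answer:
[1, 2, 3] [4, 5, 6]
[4, 2, 3] [1, 5, 6]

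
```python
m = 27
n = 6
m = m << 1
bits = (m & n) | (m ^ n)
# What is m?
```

Trace:
`m = 27` → m = 27
`n = 6` → n = 6
`m = m << 1` → m = 54
`bits = (m & n) | (m ^ n)` → bits = 54
So m = 54

Answer: 54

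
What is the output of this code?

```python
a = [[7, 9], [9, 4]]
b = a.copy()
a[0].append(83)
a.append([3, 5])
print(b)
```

Key concept: shallow copy with nested lists.
Step by step:
`a = [[7, 9], [9, 4]]` → a = [[7, 9], [9, 4]]
`b = a.copy()` → b = [[7, 9], [9, 4]]
`a[0].append(83)` → a = [[7, 9, 83], [9, 4]]; b = [[7, 9, 83], [9, 4]]
`a.append([3, 5])` → a = [[7, 9, 83], [9, 4], [3, 5]]
`print(b)` → prints [[7, 9, 83], [9, 4]]

Answer: [[7, 9, 83], [9, 4]]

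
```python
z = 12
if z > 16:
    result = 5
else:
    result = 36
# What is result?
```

Trace:
`z = 12` → z = 12
`if z > 16: ...` → z > 16 is False, take else branch → result = 36
So result = 36

Answer: 36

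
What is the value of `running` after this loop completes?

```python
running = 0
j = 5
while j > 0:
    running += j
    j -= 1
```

Sum 5 down to 1
`running` takes the values: 0 → 5 → 9 → 12 → 14 → 15

Answer: 15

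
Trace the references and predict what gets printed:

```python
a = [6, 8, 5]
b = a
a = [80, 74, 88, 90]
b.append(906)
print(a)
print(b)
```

Key concept: rebinding vs mutation: a is rebound to a new list, b still points at the original.
Step by step:
`a = [6, 8, 5]` → a = [6, 8, 5]
`b = a` → b = [6, 8, 5] (same object as a)
`a = [80, 74, 88, 90]` → a = [80, 74, 88, 90]
`b.append(906)` → b = [6, 8, 5, 906]
`print(a)` → prints [80, 74, 88, 90]
`print(b)` → prints [6, 8, 5, 906]

Answer:
[80, 74, 88, 90]
[6, 8, 5, 906]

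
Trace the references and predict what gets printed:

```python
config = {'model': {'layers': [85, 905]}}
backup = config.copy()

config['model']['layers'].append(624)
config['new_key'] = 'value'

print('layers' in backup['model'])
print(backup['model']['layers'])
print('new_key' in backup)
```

Key concept: shallow copy gotcha with nested dict.
Step by step:
`config = {'model': {'layers': [85, 905]}}` → config = {'model': {'layers': [85, 905]}}
`backup = config.copy()` → backup = {'model': {'layers': [85, 905]}}
`config['model']['layers'].append(624)` → config = {'model': {'layers': [85, 905, 624]}}; backup = {'model': {'layers': [85, 905, 624]}}
`config['new_key'] = 'value'` → config = {'model': {'layers': [85, 905, 624]}, 'new_key': 'value'}
`print('layers' in backup['model'])` → prints True
`print(backup['model']['layers'])` → prints [85, 905, 624]
`print('new_key' in backup)` → prints False

Answer:
True
[85, 905, 624]
False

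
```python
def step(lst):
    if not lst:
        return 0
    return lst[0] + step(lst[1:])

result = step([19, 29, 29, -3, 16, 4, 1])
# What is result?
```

19 + 29 + 29 + (-3) + 16 + 4 + 1 + 0 = 95

Answer: 95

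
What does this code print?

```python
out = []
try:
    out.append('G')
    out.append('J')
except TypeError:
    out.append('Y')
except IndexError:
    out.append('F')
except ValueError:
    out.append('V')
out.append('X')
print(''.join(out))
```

Execution trace: 'G' (try body) → 'J' (try body, no exception) → 'X' (after the try/except). Output: GJX

Answer: GJX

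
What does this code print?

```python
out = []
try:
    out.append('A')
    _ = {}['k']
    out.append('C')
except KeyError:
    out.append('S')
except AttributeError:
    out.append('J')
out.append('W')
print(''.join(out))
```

Execution trace: 'A' (try body) → 'S' (except KeyError) → 'W' (after the try/except). Output: ASW

Answer: ASW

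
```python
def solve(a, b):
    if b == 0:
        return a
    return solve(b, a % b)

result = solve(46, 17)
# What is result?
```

solve(46, 17) -> solve(17, 12) -> solve(12, 5) -> solve(5, 2) -> solve(2, 1) -> solve(1, 0) -> 1

Answer: 1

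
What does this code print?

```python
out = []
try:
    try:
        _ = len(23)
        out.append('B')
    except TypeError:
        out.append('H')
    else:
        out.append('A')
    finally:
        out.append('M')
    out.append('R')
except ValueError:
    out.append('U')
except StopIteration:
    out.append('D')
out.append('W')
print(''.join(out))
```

Execution trace: 'H' (inner except TypeError) → 'M' (inner finally) → 'R' (try body, no exception) → 'W' (after the try/except). Output: HMRW

Answer: HMRW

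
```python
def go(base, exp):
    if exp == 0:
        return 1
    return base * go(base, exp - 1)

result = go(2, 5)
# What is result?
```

go(2, 5) = 2 * 2 * 2 * 2 * 2 = 32

Answer: 32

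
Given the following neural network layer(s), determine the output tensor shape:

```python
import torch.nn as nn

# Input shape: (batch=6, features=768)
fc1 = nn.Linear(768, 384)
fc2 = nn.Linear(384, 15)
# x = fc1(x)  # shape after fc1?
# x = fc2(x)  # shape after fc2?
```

Input: (6, 768) -> after fc1: (6, 384) -> Output: (6, 15)

Answer: (6, 15)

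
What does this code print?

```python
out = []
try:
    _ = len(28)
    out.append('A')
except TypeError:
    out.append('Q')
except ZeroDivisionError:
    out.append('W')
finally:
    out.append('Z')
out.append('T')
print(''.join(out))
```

Execution trace: 'Q' (except TypeError) → 'Z' (finally) → 'T' (after the try/except). Output: QZT

Answer: QZT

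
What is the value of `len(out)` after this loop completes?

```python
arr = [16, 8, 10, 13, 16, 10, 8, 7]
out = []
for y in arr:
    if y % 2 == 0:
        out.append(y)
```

Count even numbers in [16, 8, 10, 13, 16, 10, 8, 7]
`out` takes the values: [] → [16] → [16, 8] → [16, 8, 10] → [16, 8, 10, 16] → [16, 8, 10, 16, 10] → [16, 8, 10, 16, 10, 8]
So `len(out)` = 6

Answer: 6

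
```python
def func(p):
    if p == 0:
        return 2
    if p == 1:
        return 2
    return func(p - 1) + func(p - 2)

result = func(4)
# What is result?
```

Build up from base cases: func(0)=2, func(1)=2, func(2)=4, func(3)=6, func(4)=10

Answer: 10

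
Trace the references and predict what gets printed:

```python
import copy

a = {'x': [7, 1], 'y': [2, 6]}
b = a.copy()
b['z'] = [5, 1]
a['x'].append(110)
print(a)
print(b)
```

Key concept: shallow copy of dict with mutable values.
Step by step:
`a = {'x': [7, 1], 'y': [2, 6]}` → a = {'x': [7, 1], 'y': [2, 6]}
`b = a.copy()` → b = {'x': [7, 1], 'y': [2, 6]}
`b['z'] = [5, 1]` → b = {'x': [7, 1], 'y': [2, 6], 'z': [5, 1]}
`a['x'].append(110)` → a = {'x': [7, 1, 110], 'y': [2, 6]}; b = {'x': [7, 1, 110], 'y': [2, 6], 'z': [5, 1]}
`print(a)` → prints {'x': [7, 1, 110], 'y': [2, 6]}
`print(b)` → prints {'x': [7, 1, 110], 'y': [2, 6], 'z': [5, 1]}

Answer:
{'x': [7, 1, 110], 'y': [2, 6]}
{'x': [7, 1, 110], 'y': [2, 6], 'z': [5, 1]}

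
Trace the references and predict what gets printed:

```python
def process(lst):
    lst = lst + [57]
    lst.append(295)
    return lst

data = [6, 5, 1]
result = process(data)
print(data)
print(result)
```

Key concept: rebinding parameter vs mutation.
Step by step:
`data = [6, 5, 1]` → data = [6, 5, 1]
`result = process(data)` → result = [6, 5, 1, 57, 295]
`print(data)` → prints [6, 5, 1]
`print(result)` → prints [6, 5, 1, 57, 295]

Answer:
[6, 5, 1]
[6, 5, 1, 57, 295]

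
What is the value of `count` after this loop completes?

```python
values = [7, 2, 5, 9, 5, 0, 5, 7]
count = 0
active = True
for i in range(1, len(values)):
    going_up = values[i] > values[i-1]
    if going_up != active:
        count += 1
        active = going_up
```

Count direction changes in [7, 2, 5, 9, 5, 0, 5, 7]
`count` takes the values: 0 → 1 → 2 → 3 → 4

Answer: 4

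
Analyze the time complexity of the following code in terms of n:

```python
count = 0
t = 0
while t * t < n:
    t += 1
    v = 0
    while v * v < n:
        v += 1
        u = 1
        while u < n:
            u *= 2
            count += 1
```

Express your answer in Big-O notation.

Each loop level contributes: √n × √n × log n. Multiplying the contributions gives O(n log n).

Answer: O(n log n)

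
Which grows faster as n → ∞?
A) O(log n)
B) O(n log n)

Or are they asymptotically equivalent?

O(log n) vs O(n log n): Higher order terms dominate.

Answer: B) O(n log n) grows faster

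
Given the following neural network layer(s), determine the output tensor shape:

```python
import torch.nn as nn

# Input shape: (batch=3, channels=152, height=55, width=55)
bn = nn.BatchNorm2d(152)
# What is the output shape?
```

Input: (3, 152, 55, 55) -> Output: (3, 152, 55, 55)

Answer: (3, 152, 55, 55)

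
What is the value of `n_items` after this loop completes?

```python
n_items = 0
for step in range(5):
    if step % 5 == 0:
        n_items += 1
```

Count numbers divisible by 5 in range(5)
`n_items` takes the values: 0 → 1

Answer: 1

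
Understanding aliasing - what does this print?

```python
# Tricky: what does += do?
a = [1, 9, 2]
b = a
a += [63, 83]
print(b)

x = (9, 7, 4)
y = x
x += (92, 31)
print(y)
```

Key concept: += behavior differs for mutable vs immutable.
Step by step:
`a = [1, 9, 2]` → a = [1, 9, 2]
`b = a` → b = [1, 9, 2] (same object as a)
`a += [63, 83]` → a = [1, 9, 2, 63, 83] (same object as b); b = [1, 9, 2, 63, 83] (same object as a)
`print(b)` → prints [1, 9, 2, 63, 83]
`x = (9, 7, 4)` → x = (9, 7, 4)
`y = x` → y = (9, 7, 4)
`x += (92, 31)` → x = (9, 7, 4, 92, 31)
`print(y)` → prints (9, 7, 4)

Answer:
[1, 9, 2, 63, 83]
(9, 7, 4)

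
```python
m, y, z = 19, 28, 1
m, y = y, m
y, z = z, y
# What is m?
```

Trace:
`m, y, z = 19, 28, 1` → m = 19; y = 28; z = 1
`m, y = y, m` → m = 28; y = 19
`y, z = z, y` → y = 1; z = 19
So m = 28

Answer: 28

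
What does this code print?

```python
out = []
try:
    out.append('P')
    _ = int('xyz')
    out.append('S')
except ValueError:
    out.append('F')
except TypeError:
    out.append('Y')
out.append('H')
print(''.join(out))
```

Execution trace: 'P' (try body) → 'F' (except ValueError) → 'H' (after the try/except). Output: PFH

Answer: PFH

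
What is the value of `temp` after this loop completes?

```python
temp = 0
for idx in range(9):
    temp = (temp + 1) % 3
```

Increment mod 3, 9 times = 0
`temp` takes the values: 0 → 1 → 2 → 0 → 1 → 2 → 0 → 1 → 2 → 0

Answer: 0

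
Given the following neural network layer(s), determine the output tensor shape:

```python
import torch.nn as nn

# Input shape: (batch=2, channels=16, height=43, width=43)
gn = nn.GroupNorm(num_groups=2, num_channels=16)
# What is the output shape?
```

Input: (2, 16, 43, 43) -> Output: (2, 16, 43, 43)

Answer: (2, 16, 43, 43)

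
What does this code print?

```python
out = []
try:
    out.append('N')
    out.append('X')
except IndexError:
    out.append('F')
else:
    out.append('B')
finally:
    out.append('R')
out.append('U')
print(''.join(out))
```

Execution trace: 'N' (try body) → 'X' (try body, no exception) → 'B' (else) → 'R' (finally) → 'U' (after the try/except). Output: NXBRU

Answer: NXBRU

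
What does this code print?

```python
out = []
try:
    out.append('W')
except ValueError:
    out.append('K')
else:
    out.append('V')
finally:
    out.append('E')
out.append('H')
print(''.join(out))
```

Execution trace: 'W' (try body, no exception) → 'V' (else) → 'E' (finally) → 'H' (after the try/except). Output: WVEH

Answer: WVEH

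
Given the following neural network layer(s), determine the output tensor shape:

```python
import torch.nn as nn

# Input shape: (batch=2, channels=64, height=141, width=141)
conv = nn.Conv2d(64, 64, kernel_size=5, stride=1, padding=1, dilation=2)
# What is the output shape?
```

Input: (2, 64, 141, 141) -> Output: (2, 64, 135, 135)

Answer: (2, 64, 135, 135)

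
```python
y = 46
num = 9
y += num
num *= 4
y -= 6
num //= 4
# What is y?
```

Trace:
`y = 46` → y = 46
`num = 9` → num = 9
`y += num` → y = 55
`num *= 4` → num = 36
`y -= 6` → y = 49
`num //= 4` → num = 9
So y = 49

Answer: 49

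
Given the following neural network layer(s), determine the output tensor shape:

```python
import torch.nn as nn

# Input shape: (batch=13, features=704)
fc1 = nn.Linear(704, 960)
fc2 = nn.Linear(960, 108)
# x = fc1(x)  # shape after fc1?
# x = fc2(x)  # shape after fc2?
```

Input: (13, 704) -> after fc1: (13, 960) -> Output: (13, 108)

Answer: (13, 108)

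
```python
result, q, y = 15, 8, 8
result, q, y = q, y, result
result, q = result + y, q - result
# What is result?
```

Trace:
`result, q, y = 15, 8, 8` → result = 15; q = 8; y = 8
`result, q, y = q, y, result` → result = 8; q = 8; y = 15
`result, q = result + y, q - result` → result = 23; q = 0
So result = 23

Answer: 23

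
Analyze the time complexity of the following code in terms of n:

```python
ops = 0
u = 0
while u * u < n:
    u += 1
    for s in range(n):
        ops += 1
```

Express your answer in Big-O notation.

Each loop level contributes: √n × n. Multiplying the contributions gives O(n√n).

Answer: O(n√n)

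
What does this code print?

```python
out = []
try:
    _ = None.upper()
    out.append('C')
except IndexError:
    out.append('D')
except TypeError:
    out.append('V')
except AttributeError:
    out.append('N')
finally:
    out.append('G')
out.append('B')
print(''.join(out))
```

Execution trace: 'N' (except AttributeError) → 'G' (finally) → 'B' (after the try/except). Output: NGB

Answer: NGB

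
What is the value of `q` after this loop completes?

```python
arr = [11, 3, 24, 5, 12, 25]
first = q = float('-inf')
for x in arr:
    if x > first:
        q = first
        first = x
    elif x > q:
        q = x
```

Second largest (with repeats) in [11, 3, 24, 5, 12, 25]
`q` takes the values: -inf → 3 → 11 → 12 → 24

Answer: 24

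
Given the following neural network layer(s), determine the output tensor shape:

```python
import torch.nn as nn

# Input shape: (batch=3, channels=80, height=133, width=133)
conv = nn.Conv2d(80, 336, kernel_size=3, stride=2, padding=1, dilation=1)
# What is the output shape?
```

Input: (3, 80, 133, 133) -> Output: (3, 336, 67, 67)

Answer: (3, 336, 67, 67)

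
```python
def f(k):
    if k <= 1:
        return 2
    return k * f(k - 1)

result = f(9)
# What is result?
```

f(9) = 9 * 8 * 7 * 6 * 5 * 4 * 3 * 2 * 2 = 725760

Answer: 725760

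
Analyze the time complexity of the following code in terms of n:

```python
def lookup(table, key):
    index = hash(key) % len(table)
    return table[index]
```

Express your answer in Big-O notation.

This is Hash table lookup (average case). Time complexity: O(1).

Answer: O(1)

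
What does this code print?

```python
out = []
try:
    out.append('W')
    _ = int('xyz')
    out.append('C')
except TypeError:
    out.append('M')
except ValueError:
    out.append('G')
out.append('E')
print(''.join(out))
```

Execution trace: 'W' (try body) → 'G' (except ValueError) → 'E' (after the try/except). Output: WGE

Answer: WGE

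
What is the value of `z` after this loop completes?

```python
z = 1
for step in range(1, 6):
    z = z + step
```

Start at 1, add 1 through 5
`z` takes the values: 1 → 2 → 4 → 7 → 11 → 16

Answer: 16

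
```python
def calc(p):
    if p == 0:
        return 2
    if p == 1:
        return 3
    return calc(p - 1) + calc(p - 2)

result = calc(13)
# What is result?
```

Build up from base cases: calc(0)=2, calc(1)=3, calc(2)=5, calc(3)=8, calc(4)=13, calc(5)=21, calc(6)=34, ..., calc(13)=987

Answer: 987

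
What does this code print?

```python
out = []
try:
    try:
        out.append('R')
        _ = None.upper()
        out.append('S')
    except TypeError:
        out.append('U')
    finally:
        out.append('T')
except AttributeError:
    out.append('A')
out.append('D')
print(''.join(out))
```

Execution trace: 'R' (inner try body) → 'T' (inner finally) → 'A' (outer except AttributeError) → 'D' (after the try/except). Output: RTAD

Answer: RTAD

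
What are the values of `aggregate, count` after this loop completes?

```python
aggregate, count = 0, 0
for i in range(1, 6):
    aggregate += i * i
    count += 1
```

Sum of squares and count
`aggregate, count` takes the values: (0, 0) → (1, 0) → (1, 1) → (5, 1) → (5, 2) → (14, 2) → (14, 3) → (30, 3) → (30, 4) → (55, 4) → (55, 5)

Answer: 55, 5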